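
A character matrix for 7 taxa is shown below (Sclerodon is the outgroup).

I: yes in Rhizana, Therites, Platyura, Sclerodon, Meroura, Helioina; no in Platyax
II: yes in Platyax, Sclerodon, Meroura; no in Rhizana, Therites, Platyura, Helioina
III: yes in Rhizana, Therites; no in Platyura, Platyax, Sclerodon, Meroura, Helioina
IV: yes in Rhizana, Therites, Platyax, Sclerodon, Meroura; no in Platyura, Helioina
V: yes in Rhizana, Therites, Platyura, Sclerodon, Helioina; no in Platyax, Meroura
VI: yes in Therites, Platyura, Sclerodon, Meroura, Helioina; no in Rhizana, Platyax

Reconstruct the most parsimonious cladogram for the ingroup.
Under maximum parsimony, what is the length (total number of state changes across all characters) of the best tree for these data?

7

Character polarity is set by the outgroup: the derived state is whichever differs from the outgroup's state, so for I, II, IV, V, VI the derived state is 'no', and for the remaining characters it is 'yes'.
I: derived state 'no' in Platyax only — an autapomorphy, so it tells us nothing about relationships among taxa.
II: derived state 'no' in Helioina, Platyura, Rhizana, and Therites only — synapomorphy for {Helioina, Platyura, Rhizana, Therites}.
Only Rhizana and Therites show the derived state 'yes' for III, supporting them as a clade.
Only Helioina and Platyura show the derived state 'no' for IV, supporting them as a clade.
V (derived state 'no') is shared by Meroura and Platyax — a synapomorphy uniting that clade.
VI (state 'no') occurs in Platyax and Rhizana but conflicts with the nesting implied by the other characters — most parsimoniously interpreted as homoplasy.
Most parsimonious ingroup topology: (((Platyura,Helioina),(Rhizana,Therites)),(Meroura,Platyax)).
Changes per character on this tree: I: 1; II: 1; III: 1; IV: 1; V: 1; VI: 2.
Total = 7.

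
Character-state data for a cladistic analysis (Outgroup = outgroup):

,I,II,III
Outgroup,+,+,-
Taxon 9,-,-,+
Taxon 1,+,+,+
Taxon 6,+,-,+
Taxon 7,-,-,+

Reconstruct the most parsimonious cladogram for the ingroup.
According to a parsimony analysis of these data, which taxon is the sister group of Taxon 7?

Character polarity is set by the outgroup: the derived state is whichever differs from the outgroup's state, so for I, II the derived state is '-', and for the remaining characters it is '+'.
I (derived state '-') is shared by Taxon 7 and Taxon 9 — a synapomorphy uniting that clade.
II (derived state '-') is shared by Taxon 6, Taxon 7, and Taxon 9 — a synapomorphy uniting that clade.
III (derived state '+') is shared by all ingroup taxa — unites the whole ingroup.
Most parsimonious ingroup topology: (((Taxon 9,Taxon 7),Taxon 6),Taxon 1).
Taxon 7 and Taxon 9 form a cherry on this tree, so they are sister taxa.

Taxon 9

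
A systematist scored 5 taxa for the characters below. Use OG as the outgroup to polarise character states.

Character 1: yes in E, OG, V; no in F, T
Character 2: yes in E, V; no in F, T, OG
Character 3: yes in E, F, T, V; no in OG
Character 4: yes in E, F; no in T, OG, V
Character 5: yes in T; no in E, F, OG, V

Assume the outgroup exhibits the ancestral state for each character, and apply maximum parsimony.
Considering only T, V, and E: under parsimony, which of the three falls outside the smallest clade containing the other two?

Character polarity is set by the outgroup: the derived state is whichever differs from the outgroup's state, so for Character 1 the derived state is 'no', and for the remaining characters it is 'yes'.
Character 1 (derived state 'no') is shared by F and T — a synapomorphy uniting that clade.
Character 2 (derived state 'yes') is shared by E and V — a synapomorphy uniting that clade.
All ingroup taxa share the derived state 'yes' for Character 3; it defines the ingroup but does not resolve relationships within it.
Character 4 groups E and F, which is incompatible with the clades supported by the remaining characters; treating it as convergent (homoplasy) costs fewer steps than any alternative tree.
Character 5 (derived state 'yes') is unique to T (autapomorphy; uninformative for grouping).
Most parsimonious ingroup topology: ((T,F),(V,E)).
V and E share a more recent common ancestor with each other than either does with T, so T is the least closely related of the three.

T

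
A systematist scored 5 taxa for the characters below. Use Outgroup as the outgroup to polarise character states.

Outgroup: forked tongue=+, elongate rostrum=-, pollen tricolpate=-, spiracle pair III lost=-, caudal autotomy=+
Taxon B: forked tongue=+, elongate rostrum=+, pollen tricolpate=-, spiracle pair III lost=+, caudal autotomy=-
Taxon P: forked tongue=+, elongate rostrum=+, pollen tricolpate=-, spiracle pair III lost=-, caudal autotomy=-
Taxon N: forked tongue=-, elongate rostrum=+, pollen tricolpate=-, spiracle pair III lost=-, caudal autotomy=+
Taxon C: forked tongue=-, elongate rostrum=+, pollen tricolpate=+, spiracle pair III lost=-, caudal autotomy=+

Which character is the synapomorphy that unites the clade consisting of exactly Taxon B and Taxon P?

Character polarity is set by the outgroup: the derived state is whichever differs from the outgroup's state, so for forked tongue, caudal autotomy the derived state is '-', and for the remaining characters it is '+'.
forked tongue (derived state '-') is shared by Taxon C and Taxon N — a synapomorphy uniting that clade.
All ingroup taxa share the derived state '+' for elongate rostrum; it defines the ingroup but does not resolve relationships within it.
pollen tricolpate: derived state '+' in Taxon C only — an autapomorphy, so it tells us nothing about relationships among taxa.
spiracle pair III lost: derived state '+' in Taxon B only — an autapomorphy, so it tells us nothing about relationships among taxa.
Only Taxon B and Taxon P show the derived state '-' for caudal autotomy, supporting them as a clade.
Most parsimonious ingroup topology: ((Taxon B,Taxon P),(Taxon N,Taxon C)).
The clade {Taxon B, Taxon P} is supported by caudal autotomy: its derived state '-' occurs in exactly those taxa and in no other taxon (including the outgroup).

caudal autotomy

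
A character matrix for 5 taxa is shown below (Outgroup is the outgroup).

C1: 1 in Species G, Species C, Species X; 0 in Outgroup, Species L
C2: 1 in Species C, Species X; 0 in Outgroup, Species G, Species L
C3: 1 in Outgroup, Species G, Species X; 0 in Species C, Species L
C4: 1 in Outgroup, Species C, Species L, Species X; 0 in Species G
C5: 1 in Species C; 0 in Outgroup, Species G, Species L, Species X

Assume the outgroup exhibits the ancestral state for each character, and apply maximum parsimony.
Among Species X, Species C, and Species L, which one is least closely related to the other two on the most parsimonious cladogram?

Species L

Character polarity is set by the outgroup: the derived state is whichever differs from the outgroup's state, so for C3, C4 the derived state is '0', and for the remaining characters it is '1'.
Only Species C, Species G, and Species X show the derived state '1' for C1, supporting them as a clade.
Only Species C and Species X show the derived state '1' for C2, supporting them as a clade.
C3 groups Species C and Species L, which is incompatible with the clades supported by the remaining characters; treating it as convergent (homoplasy) costs fewer steps than any alternative tree.
C4: derived state '0' in Species G only — an autapomorphy, so it tells us nothing about relationships among taxa.
C5 (derived state '1') is unique to Species C (autapomorphy; uninformative for grouping).
Most parsimonious ingroup topology: (((Species X,Species C),Species G),Species L).
Species C and Species X share a more recent common ancestor with each other than either does with Species L, so Species L is the least closely related of the three.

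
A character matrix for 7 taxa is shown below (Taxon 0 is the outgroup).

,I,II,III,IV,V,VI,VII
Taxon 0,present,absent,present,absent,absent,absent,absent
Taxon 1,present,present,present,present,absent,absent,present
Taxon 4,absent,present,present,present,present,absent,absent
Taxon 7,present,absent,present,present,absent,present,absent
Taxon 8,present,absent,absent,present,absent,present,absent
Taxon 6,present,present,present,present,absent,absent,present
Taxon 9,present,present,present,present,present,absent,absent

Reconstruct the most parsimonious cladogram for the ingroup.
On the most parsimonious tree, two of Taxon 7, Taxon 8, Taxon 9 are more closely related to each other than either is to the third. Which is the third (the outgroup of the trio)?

Character polarity is set by the outgroup: the derived state is whichever differs from the outgroup's state, so for I, III the derived state is 'absent', and for the remaining characters it is 'present'.
I (derived state 'absent') is unique to Taxon 4 (autapomorphy; uninformative for grouping).
II: derived state 'present' in Taxon 1, Taxon 4, Taxon 6, and Taxon 9 only — synapomorphy for {Taxon 1, Taxon 4, Taxon 6, Taxon 9}.
III (derived state 'absent') is unique to Taxon 8 (autapomorphy; uninformative for grouping).
All ingroup taxa share the derived state 'present' for IV; it defines the ingroup but does not resolve relationships within it.
Only Taxon 4 and Taxon 9 show the derived state 'present' for V, supporting them as a clade.
Only Taxon 7 and Taxon 8 show the derived state 'present' for VI, supporting them as a clade.
VII: derived state 'present' in Taxon 1 and Taxon 6 only — synapomorphy for {Taxon 1, Taxon 6}.
Most parsimonious ingroup topology: (((Taxon 1,Taxon 6),(Taxon 4,Taxon 9)),(Taxon 7,Taxon 8)).
Taxon 7 and Taxon 8 share a more recent common ancestor with each other than either does with Taxon 9, so Taxon 9 is the least closely related of the three.

Taxon 9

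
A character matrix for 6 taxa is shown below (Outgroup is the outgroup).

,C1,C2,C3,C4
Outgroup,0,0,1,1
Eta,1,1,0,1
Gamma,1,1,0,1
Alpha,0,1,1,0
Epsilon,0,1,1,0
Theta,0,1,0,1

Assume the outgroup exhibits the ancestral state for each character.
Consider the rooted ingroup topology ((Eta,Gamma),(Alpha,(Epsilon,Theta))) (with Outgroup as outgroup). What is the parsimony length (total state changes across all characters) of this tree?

6

Map each character onto ((Eta,Gamma),(Alpha,(Epsilon,Theta))) (rooted by Outgroup) and count the minimum state changes it requires (Fitch parsimony):
C1: 1; C2: 1; C3: 2; C4: 2.
Total tree length = 6.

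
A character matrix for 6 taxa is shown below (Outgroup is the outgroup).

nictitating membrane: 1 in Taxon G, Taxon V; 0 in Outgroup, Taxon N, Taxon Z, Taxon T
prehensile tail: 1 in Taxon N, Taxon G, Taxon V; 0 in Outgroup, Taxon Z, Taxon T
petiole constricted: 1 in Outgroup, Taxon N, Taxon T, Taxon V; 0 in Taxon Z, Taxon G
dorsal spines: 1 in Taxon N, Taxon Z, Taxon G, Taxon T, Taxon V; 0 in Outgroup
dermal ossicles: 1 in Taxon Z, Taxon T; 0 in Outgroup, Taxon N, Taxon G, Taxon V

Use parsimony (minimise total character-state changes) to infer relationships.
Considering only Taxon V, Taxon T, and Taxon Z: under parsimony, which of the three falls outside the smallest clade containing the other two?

Character polarity is set by the outgroup: the derived state is whichever differs from the outgroup's state, so for petiole constricted the derived state is '0', and for the remaining characters it is '1'.
nictitating membrane (derived state '1') is shared by Taxon G and Taxon V — a synapomorphy uniting that clade.
Only Taxon G, Taxon N, and Taxon V show the derived state '1' for prehensile tail, supporting them as a clade.
petiole constricted groups Taxon G and Taxon Z, which is incompatible with the clades supported by the remaining characters; treating it as convergent (homoplasy) costs fewer steps than any alternative tree.
dorsal spines (derived state '1') is shared by all ingroup taxa — unites the whole ingroup.
Only Taxon T and Taxon Z show the derived state '1' for dermal ossicles, supporting them as a clade.
Most parsimonious ingroup topology: ((Taxon N,(Taxon G,Taxon V)),(Taxon Z,Taxon T)).
Taxon Z and Taxon T share a more recent common ancestor with each other than either does with Taxon V, so Taxon V is the least closely related of the three.

Taxon V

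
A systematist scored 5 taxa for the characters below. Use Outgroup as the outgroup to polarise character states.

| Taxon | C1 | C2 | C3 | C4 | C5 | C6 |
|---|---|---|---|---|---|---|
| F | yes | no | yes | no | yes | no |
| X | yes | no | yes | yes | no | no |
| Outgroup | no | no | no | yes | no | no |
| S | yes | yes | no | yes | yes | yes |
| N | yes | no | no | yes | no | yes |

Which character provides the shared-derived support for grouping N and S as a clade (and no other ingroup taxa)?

Character polarity is set by the outgroup: the derived state is whichever differs from the outgroup's state, so for C4 the derived state is 'no', and for the remaining characters it is 'yes'.
C1 (derived state 'yes') is shared by all ingroup taxa — unites the whole ingroup.
C2: derived state 'yes' in S only — an autapomorphy, so it tells us nothing about relationships among taxa.
C3 (derived state 'yes') is shared by F and X — a synapomorphy uniting that clade.
C4: derived state 'no' in F only — an autapomorphy, so it tells us nothing about relationships among taxa.
C5 groups F and S, which is incompatible with the clades supported by the remaining characters; treating it as convergent (homoplasy) costs fewer steps than any alternative tree.
Only N and S show the derived state 'yes' for C6, supporting them as a clade.
Most parsimonious ingroup topology: ((S,N),(F,X)).
The clade {N, S} is supported by C6: its derived state 'yes' occurs in exactly those taxa and in no other taxon (including the outgroup).

C6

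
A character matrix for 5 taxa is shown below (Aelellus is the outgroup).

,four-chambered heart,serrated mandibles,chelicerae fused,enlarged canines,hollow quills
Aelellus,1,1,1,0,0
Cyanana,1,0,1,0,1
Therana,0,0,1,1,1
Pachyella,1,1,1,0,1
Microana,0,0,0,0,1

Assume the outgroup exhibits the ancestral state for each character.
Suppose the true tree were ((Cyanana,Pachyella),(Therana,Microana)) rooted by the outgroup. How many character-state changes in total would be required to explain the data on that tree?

Map each character onto ((Cyanana,Pachyella),(Therana,Microana)) (rooted by Aelellus) and count the minimum state changes it requires (Fitch parsimony):
four-chambered heart: 1; serrated mandibles: 2; chelicerae fused: 1; enlarged canines: 1; hollow quills: 1.
Total tree length = 6.

6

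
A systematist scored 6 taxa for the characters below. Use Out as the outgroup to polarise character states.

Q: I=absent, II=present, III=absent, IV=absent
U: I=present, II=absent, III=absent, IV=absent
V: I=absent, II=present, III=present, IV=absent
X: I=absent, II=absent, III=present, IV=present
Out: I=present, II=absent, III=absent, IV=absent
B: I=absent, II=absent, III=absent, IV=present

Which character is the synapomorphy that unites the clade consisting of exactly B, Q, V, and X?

Character polarity is set by the outgroup: the derived state is whichever differs from the outgroup's state, so for I the derived state is 'absent', and for the remaining characters it is 'present'.
Only B, Q, V, and X show the derived state 'absent' for I, supporting them as a clade.
II: derived state 'present' in Q and V only — synapomorphy for {Q, V}.
III (state 'present') occurs in V and X but conflicts with the nesting implied by the other characters — most parsimoniously interpreted as homoplasy.
IV: derived state 'present' in B and X only — synapomorphy for {B, X}.
Most parsimonious ingroup topology: (((V,Q),(B,X)),U).
The clade {B, Q, V, X} is supported by I: its derived state 'absent' occurs in exactly those taxa and in no other taxon (including the outgroup).

I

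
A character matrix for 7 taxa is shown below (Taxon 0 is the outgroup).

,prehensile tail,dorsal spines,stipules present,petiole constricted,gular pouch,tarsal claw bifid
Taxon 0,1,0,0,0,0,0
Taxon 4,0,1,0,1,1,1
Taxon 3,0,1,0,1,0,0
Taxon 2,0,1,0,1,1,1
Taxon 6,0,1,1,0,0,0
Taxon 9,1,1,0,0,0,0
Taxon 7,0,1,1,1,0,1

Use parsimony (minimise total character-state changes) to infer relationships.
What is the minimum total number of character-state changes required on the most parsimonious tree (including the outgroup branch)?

7

Character polarity is set by the outgroup: the derived state is whichever differs from the outgroup's state, so for prehensile tail the derived state is '0', and for the remaining characters it is '1'.
Only Taxon 2, Taxon 3, Taxon 4, Taxon 6, and Taxon 7 show the derived state '0' for prehensile tail, supporting them as a clade.
dorsal spines (derived state '1') is shared by all ingroup taxa — unites the whole ingroup.
stipules present groups Taxon 6 and Taxon 7, which is incompatible with the clades supported by the remaining characters; treating it as convergent (homoplasy) costs fewer steps than any alternative tree.
petiole constricted: derived state '1' in Taxon 2, Taxon 3, Taxon 4, and Taxon 7 only — synapomorphy for {Taxon 2, Taxon 3, Taxon 4, Taxon 7}.
gular pouch (derived state '1') is shared by Taxon 2 and Taxon 4 — a synapomorphy uniting that clade.
Only Taxon 2, Taxon 4, and Taxon 7 show the derived state '1' for tarsal claw bifid, supporting them as a clade.
Most parsimonious ingroup topology: (((((Taxon 4,Taxon 2),Taxon 7),Taxon 3),Taxon 6),Taxon 9).
Changes per character on this tree: prehensile tail: 1; dorsal spines: 1; stipules present: 2; petiole constricted: 1; gular pouch: 1; tarsal claw bifid: 1.
Total = 7.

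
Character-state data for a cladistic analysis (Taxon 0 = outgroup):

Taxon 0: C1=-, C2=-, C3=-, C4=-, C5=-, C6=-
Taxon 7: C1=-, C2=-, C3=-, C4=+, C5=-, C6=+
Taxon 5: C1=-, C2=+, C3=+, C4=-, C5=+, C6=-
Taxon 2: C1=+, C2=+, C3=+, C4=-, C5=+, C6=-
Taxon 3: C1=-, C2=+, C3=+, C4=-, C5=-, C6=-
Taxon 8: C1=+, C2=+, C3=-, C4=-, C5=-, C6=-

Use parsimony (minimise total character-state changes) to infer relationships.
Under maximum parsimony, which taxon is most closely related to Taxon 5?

Taxon 2

The outgroup has state '-' for every character, so '+' is the derived state throughout.
C1 groups Taxon 2 and Taxon 8, which is incompatible with the clades supported by the remaining characters; treating it as convergent (homoplasy) costs fewer steps than any alternative tree.
Only Taxon 2, Taxon 3, Taxon 5, and Taxon 8 show the derived state '+' for C2, supporting them as a clade.
C3 (derived state '+') is shared by Taxon 2, Taxon 3, and Taxon 5 — a synapomorphy uniting that clade.
C4: derived state '+' in Taxon 7 only — an autapomorphy, so it tells us nothing about relationships among taxa.
Only Taxon 2 and Taxon 5 show the derived state '+' for C5, supporting them as a clade.
C6 (derived state '+') is unique to Taxon 7 (autapomorphy; uninformative for grouping).
Most parsimonious ingroup topology: (Taxon 7,(((Taxon 5,Taxon 2),Taxon 3),Taxon 8)).
Taxon 5 and Taxon 2 form a cherry on this tree, so they are sister taxa.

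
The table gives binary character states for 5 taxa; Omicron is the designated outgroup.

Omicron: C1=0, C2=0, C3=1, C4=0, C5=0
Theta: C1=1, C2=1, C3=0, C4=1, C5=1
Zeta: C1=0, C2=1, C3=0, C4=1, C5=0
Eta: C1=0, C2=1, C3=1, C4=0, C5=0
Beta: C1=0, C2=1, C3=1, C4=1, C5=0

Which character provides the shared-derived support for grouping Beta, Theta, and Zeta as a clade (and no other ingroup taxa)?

Character polarity is set by the outgroup: the derived state is whichever differs from the outgroup's state, so for C3 the derived state is '0', and for the remaining characters it is '1'.
C1 (derived state '1') is unique to Theta (autapomorphy; uninformative for grouping).
C2 (derived state '1') is shared by all ingroup taxa — unites the whole ingroup.
C3 (derived state '0') is shared by Theta and Zeta — a synapomorphy uniting that clade.
C4: derived state '1' in Beta, Theta, and Zeta only — synapomorphy for {Beta, Theta, Zeta}.
C5 (derived state '1') is unique to Theta (autapomorphy; uninformative for grouping).
Most parsimonious ingroup topology: (((Theta,Zeta),Beta),Eta).
The clade {Beta, Theta, Zeta} is supported by C4: its derived state '1' occurs in exactly those taxa and in no other taxon (including the outgroup).

C4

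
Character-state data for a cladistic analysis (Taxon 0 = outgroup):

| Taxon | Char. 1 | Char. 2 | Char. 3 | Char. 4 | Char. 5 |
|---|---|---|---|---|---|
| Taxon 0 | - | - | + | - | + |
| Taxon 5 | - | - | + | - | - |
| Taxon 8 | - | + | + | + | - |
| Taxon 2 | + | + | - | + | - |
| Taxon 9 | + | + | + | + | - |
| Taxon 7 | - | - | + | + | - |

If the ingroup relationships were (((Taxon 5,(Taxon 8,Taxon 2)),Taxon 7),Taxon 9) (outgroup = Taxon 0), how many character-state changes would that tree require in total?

Map each character onto (((Taxon 5,(Taxon 8,Taxon 2)),Taxon 7),Taxon 9) (rooted by Taxon 0) and count the minimum state changes it requires (Fitch parsimony):
Char. 1: 2; Char. 2: 2; Char. 3: 1; Char. 4: 2; Char. 5: 1.
Total tree length = 8.

8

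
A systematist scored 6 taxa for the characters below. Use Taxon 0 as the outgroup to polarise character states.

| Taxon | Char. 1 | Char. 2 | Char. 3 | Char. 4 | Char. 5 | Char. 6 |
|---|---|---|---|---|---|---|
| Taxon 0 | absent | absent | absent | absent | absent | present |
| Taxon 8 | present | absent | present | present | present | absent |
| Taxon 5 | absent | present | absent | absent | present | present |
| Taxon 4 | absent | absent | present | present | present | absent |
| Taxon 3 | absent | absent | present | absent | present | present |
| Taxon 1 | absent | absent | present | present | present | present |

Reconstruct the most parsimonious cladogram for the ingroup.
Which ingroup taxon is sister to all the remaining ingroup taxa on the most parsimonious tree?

Taxon 5

Character polarity is set by the outgroup: the derived state is whichever differs from the outgroup's state, so for Char. 6 the derived state is 'absent', and for the remaining characters it is 'present'.
Char. 1: derived state 'present' in Taxon 8 only — an autapomorphy, so it tells us nothing about relationships among taxa.
Char. 2: derived state 'present' in Taxon 5 only — an autapomorphy, so it tells us nothing about relationships among taxa.
Only Taxon 1, Taxon 3, Taxon 4, and Taxon 8 show the derived state 'present' for Char. 3, supporting them as a clade.
Only Taxon 1, Taxon 4, and Taxon 8 show the derived state 'present' for Char. 4, supporting them as a clade.
Char. 5 (derived state 'present') is shared by all ingroup taxa — unites the whole ingroup.
Char. 6: derived state 'absent' in Taxon 4 and Taxon 8 only — synapomorphy for {Taxon 4, Taxon 8}.
Most parsimonious ingroup topology: ((((Taxon 8,Taxon 4),Taxon 1),Taxon 3),Taxon 5).
Taxon 5 is sister to the clade containing all other ingroup taxa, so it is the earliest-diverging (most basal) ingroup lineage.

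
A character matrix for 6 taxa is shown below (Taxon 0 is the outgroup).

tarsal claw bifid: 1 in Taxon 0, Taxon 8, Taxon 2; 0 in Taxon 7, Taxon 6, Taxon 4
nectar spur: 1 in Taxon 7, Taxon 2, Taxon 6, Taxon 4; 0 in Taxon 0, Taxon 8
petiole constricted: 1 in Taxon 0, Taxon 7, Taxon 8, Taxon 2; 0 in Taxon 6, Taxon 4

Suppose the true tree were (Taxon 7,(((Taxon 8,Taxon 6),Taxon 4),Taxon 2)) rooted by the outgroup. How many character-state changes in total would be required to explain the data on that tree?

Map each character onto (Taxon 7,(((Taxon 8,Taxon 6),Taxon 4),Taxon 2)) (rooted by Taxon 0) and count the minimum state changes it requires (Fitch parsimony):
tarsal claw bifid: 3; nectar spur: 2; petiole constricted: 2.
Total tree length = 7.

7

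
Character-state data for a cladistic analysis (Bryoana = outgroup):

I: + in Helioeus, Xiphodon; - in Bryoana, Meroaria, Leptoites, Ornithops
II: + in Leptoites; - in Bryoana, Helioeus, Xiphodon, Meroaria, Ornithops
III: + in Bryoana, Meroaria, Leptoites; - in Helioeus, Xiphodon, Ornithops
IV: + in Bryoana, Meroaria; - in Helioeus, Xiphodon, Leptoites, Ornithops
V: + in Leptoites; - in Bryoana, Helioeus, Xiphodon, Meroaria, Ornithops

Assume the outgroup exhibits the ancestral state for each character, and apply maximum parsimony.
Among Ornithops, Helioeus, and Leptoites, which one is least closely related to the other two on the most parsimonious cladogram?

Character polarity is set by the outgroup: the derived state is whichever differs from the outgroup's state, so for III, IV the derived state is '-', and for the remaining characters it is '+'.
Only Helioeus and Xiphodon show the derived state '+' for I, supporting them as a clade.
II (derived state '+') is unique to Leptoites (autapomorphy; uninformative for grouping).
III (derived state '-') is shared by Helioeus, Ornithops, and Xiphodon — a synapomorphy uniting that clade.
Only Helioeus, Leptoites, Ornithops, and Xiphodon show the derived state '-' for IV, supporting them as a clade.
V (derived state '+') is unique to Leptoites (autapomorphy; uninformative for grouping).
Most parsimonious ingroup topology: ((((Helioeus,Xiphodon),Ornithops),Leptoites),Meroaria).
Helioeus and Ornithops share a more recent common ancestor with each other than either does with Leptoites, so Leptoites is the least closely related of the three.

Leptoites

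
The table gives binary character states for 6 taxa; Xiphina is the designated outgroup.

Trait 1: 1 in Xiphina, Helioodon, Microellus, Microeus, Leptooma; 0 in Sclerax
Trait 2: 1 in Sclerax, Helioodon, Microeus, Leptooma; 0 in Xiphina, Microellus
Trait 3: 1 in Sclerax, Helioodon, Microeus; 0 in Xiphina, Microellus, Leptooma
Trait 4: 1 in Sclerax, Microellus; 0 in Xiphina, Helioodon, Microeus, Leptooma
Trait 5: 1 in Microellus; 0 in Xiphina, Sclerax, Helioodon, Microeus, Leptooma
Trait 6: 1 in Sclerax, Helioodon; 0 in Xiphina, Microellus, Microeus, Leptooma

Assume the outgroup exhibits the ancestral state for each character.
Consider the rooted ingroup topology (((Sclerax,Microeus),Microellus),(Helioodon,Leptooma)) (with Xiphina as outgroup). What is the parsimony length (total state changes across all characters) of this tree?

10

Map each character onto (((Sclerax,Microeus),Microellus),(Helioodon,Leptooma)) (rooted by Xiphina) and count the minimum state changes it requires (Fitch parsimony):
Trait 1: 1; Trait 2: 2; Trait 3: 2; Trait 4: 2; Trait 5: 1; Trait 6: 2.
Total tree length = 10.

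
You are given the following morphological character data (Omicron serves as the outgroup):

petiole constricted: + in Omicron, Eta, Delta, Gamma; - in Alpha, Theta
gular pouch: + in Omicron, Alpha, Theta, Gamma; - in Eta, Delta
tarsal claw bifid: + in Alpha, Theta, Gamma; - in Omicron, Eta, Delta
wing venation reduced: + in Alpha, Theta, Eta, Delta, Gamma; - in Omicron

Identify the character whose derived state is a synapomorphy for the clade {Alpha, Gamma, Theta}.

tarsal claw bifid

Character polarity is set by the outgroup: the derived state is whichever differs from the outgroup's state, so for petiole constricted, gular pouch the derived state is '-', and for the remaining characters it is '+'.
Only Alpha and Theta show the derived state '-' for petiole constricted, supporting them as a clade.
gular pouch (derived state '-') is shared by Delta and Eta — a synapomorphy uniting that clade.
tarsal claw bifid: derived state '+' in Alpha, Gamma, and Theta only — synapomorphy for {Alpha, Gamma, Theta}.
All ingroup taxa share the derived state '+' for wing venation reduced; it defines the ingroup but does not resolve relationships within it.
Most parsimonious ingroup topology: (((Alpha,Theta),Gamma),(Eta,Delta)).
The clade {Alpha, Gamma, Theta} is supported by tarsal claw bifid: its derived state '+' occurs in exactly those taxa and in no other taxon (including the outgroup).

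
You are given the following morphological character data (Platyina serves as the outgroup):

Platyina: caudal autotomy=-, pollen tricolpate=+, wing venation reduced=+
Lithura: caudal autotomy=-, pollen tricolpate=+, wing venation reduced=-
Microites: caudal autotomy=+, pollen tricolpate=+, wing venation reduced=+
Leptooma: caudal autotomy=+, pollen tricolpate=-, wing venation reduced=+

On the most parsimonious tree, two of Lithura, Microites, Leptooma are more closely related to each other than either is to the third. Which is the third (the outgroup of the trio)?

Lithura

Character polarity is set by the outgroup: the derived state is whichever differs from the outgroup's state, so for pollen tricolpate, wing venation reduced the derived state is '-', and for the remaining characters it is '+'.
caudal autotomy (derived state '+') is shared by Leptooma and Microites — a synapomorphy uniting that clade.
pollen tricolpate (derived state '-') is unique to Leptooma (autapomorphy; uninformative for grouping).
wing venation reduced: derived state '-' in Lithura only — an autapomorphy, so it tells us nothing about relationships among taxa.
Most parsimonious ingroup topology: (Lithura,(Microites,Leptooma)).
Leptooma and Microites share a more recent common ancestor with each other than either does with Lithura, so Lithura is the least closely related of the three.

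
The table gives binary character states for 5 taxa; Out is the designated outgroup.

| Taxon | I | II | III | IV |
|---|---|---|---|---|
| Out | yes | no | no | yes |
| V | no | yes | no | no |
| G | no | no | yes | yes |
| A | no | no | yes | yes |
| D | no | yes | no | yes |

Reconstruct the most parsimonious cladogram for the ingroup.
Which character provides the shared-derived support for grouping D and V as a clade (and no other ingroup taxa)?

II

Character polarity is set by the outgroup: the derived state is whichever differs from the outgroup's state, so for I, IV the derived state is 'no', and for the remaining characters it is 'yes'.
All ingroup taxa share the derived state 'no' for I; it defines the ingroup but does not resolve relationships within it.
Only D and V show the derived state 'yes' for II, supporting them as a clade.
III: derived state 'yes' in A and G only — synapomorphy for {A, G}.
IV (derived state 'no') is unique to V (autapomorphy; uninformative for grouping).
Most parsimonious ingroup topology: ((V,D),(G,A)).
The clade {D, V} is supported by II: its derived state 'yes' occurs in exactly those taxa and in no other taxon (including the outgroup).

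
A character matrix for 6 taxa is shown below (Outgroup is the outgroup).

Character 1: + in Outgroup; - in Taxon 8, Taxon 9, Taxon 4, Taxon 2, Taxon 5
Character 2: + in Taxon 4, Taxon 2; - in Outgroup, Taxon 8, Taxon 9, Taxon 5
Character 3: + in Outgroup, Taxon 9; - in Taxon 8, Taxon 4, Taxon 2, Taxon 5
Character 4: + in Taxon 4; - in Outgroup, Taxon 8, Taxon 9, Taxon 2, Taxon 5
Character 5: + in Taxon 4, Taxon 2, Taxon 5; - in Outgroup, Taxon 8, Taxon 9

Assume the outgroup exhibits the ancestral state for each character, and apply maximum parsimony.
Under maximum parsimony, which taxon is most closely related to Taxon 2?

Taxon 4

Character polarity is set by the outgroup: the derived state is whichever differs from the outgroup's state, so for Character 1, Character 3 the derived state is '-', and for the remaining characters it is '+'.
Character 1 (derived state '-') is shared by all ingroup taxa — unites the whole ingroup.
Character 2 (derived state '+') is shared by Taxon 2 and Taxon 4 — a synapomorphy uniting that clade.
Only Taxon 2, Taxon 4, Taxon 5, and Taxon 8 show the derived state '-' for Character 3, supporting them as a clade.
Character 4: derived state '+' in Taxon 4 only — an autapomorphy, so it tells us nothing about relationships among taxa.
Character 5: derived state '+' in Taxon 2, Taxon 4, and Taxon 5 only — synapomorphy for {Taxon 2, Taxon 4, Taxon 5}.
Most parsimonious ingroup topology: ((Taxon 8,((Taxon 4,Taxon 2),Taxon 5)),Taxon 9).
Taxon 2 and Taxon 4 form a cherry on this tree, so they are sister taxa.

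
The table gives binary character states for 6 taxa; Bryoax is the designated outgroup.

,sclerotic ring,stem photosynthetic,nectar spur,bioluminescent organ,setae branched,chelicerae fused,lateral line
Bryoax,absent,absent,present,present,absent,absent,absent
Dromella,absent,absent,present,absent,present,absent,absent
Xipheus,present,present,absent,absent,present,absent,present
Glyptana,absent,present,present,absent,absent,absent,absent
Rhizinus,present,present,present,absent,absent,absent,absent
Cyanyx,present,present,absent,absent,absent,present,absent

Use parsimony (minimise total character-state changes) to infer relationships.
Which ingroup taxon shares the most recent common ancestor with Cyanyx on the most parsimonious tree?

Xipheus

Character polarity is set by the outgroup: the derived state is whichever differs from the outgroup's state, so for nectar spur, bioluminescent organ the derived state is 'absent', and for the remaining characters it is 'present'.
sclerotic ring (derived state 'present') is shared by Cyanyx, Rhizinus, and Xipheus — a synapomorphy uniting that clade.
stem photosynthetic: derived state 'present' in Cyanyx, Glyptana, Rhizinus, and Xipheus only — synapomorphy for {Cyanyx, Glyptana, Rhizinus, Xipheus}.
nectar spur (derived state 'absent') is shared by Cyanyx and Xipheus — a synapomorphy uniting that clade.
bioluminescent organ (derived state 'absent') is shared by all ingroup taxa — unites the whole ingroup.
setae branched groups Dromella and Xipheus, which is incompatible with the clades supported by the remaining characters; treating it as convergent (homoplasy) costs fewer steps than any alternative tree.
chelicerae fused: derived state 'present' in Cyanyx only — an autapomorphy, so it tells us nothing about relationships among taxa.
lateral line: derived state 'present' in Xipheus only — an autapomorphy, so it tells us nothing about relationships among taxa.
Most parsimonious ingroup topology: (Dromella,(((Xipheus,Cyanyx),Rhizinus),Glyptana)).
Cyanyx and Xipheus form a cherry on this tree, so they are sister taxa.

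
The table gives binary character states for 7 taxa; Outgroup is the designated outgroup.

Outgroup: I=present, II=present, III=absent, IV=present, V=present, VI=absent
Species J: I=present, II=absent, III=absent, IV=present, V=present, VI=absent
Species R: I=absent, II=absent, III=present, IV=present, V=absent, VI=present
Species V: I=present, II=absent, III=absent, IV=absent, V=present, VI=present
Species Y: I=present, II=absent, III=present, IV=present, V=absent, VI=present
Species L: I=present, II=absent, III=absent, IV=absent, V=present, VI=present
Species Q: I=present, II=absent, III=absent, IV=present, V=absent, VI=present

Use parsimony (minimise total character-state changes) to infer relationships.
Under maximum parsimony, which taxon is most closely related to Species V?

Species L

Character polarity is set by the outgroup: the derived state is whichever differs from the outgroup's state, so for I, II, IV, V the derived state is 'absent', and for the remaining characters it is 'present'.
I (derived state 'absent') is unique to Species R (autapomorphy; uninformative for grouping).
All ingroup taxa share the derived state 'absent' for II; it defines the ingroup but does not resolve relationships within it.
III: derived state 'present' in Species R and Species Y only — synapomorphy for {Species R, Species Y}.
Only Species L and Species V show the derived state 'absent' for IV, supporting them as a clade.
Only Species Q, Species R, and Species Y show the derived state 'absent' for V, supporting them as a clade.
Only Species L, Species Q, Species R, Species V, and Species Y show the derived state 'present' for VI, supporting them as a clade.
Most parsimonious ingroup topology: (Species J,(((Species R,Species Y),Species Q),(Species V,Species L))).
Species V and Species L form a cherry on this tree, so they are sister taxa.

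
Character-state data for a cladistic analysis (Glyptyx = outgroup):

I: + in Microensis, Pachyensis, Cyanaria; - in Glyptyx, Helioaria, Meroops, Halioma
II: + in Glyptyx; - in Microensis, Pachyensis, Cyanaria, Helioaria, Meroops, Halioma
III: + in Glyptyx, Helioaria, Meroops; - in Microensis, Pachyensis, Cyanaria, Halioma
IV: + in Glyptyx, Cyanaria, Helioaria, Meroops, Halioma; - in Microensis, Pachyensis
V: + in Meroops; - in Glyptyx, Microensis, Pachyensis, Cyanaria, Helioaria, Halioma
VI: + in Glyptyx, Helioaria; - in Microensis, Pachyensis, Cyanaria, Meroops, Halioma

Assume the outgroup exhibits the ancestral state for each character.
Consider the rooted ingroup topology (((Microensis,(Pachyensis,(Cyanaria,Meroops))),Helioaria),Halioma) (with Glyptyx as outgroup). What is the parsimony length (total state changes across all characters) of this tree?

11

Map each character onto (((Microensis,(Pachyensis,(Cyanaria,Meroops))),Helioaria),Halioma) (rooted by Glyptyx) and count the minimum state changes it requires (Fitch parsimony):
I: 2; II: 1; III: 3; IV: 2; V: 1; VI: 2.
Total tree length = 11.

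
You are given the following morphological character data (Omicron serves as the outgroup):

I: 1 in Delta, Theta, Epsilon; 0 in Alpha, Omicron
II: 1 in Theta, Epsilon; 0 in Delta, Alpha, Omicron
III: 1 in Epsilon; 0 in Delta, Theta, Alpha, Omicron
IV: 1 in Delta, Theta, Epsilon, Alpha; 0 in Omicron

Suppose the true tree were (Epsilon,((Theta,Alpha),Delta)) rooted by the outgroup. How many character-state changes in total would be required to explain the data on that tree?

6

Map each character onto (Epsilon,((Theta,Alpha),Delta)) (rooted by Omicron) and count the minimum state changes it requires (Fitch parsimony):
I: 2; II: 2; III: 1; IV: 1.
Total tree length = 6.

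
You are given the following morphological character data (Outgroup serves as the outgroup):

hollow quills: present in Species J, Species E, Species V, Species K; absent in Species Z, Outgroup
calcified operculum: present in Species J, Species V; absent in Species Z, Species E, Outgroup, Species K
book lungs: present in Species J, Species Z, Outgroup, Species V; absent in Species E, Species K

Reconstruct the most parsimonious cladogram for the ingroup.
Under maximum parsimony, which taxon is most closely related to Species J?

Species V

Character polarity is set by the outgroup: the derived state is whichever differs from the outgroup's state, so for book lungs the derived state is 'absent', and for the remaining characters it is 'present'.
Only Species E, Species J, Species K, and Species V show the derived state 'present' for hollow quills, supporting them as a clade.
calcified operculum: derived state 'present' in Species J and Species V only — synapomorphy for {Species J, Species V}.
Only Species E and Species K show the derived state 'absent' for book lungs, supporting them as a clade.
Most parsimonious ingroup topology: (Species Z,((Species J,Species V),(Species K,Species E))).
Species J and Species V form a cherry on this tree, so they are sister taxa.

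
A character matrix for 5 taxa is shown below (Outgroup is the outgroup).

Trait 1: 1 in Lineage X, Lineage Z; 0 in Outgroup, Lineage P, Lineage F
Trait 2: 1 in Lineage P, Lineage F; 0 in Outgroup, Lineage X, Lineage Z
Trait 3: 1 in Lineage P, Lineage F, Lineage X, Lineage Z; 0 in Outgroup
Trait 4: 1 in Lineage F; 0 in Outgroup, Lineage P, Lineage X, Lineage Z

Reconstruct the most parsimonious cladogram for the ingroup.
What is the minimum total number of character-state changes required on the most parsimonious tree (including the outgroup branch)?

4

The outgroup has state '0' for every character, so '1' is the derived state throughout.
Trait 1: derived state '1' in Lineage X and Lineage Z only — synapomorphy for {Lineage X, Lineage Z}.
Trait 2 (derived state '1') is shared by Lineage F and Lineage P — a synapomorphy uniting that clade.
All ingroup taxa share the derived state '1' for Trait 3; it defines the ingroup but does not resolve relationships within it.
Trait 4 (derived state '1') is unique to Lineage F (autapomorphy; uninformative for grouping).
Most parsimonious ingroup topology: ((Lineage P,Lineage F),(Lineage X,Lineage Z)).
Changes per character on this tree: Trait 1: 1; Trait 2: 1; Trait 3: 1; Trait 4: 1.
Total = 4.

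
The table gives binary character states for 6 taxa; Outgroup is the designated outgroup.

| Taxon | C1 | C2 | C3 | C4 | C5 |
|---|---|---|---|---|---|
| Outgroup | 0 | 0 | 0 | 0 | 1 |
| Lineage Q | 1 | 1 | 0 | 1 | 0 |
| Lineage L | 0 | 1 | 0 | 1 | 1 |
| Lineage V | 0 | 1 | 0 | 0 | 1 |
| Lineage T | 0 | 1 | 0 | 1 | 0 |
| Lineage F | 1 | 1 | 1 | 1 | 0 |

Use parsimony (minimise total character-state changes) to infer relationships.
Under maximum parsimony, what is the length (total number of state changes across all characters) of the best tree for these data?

5

Character polarity is set by the outgroup: the derived state is whichever differs from the outgroup's state, so for C5 the derived state is '0', and for the remaining characters it is '1'.
C1: derived state '1' in Lineage F and Lineage Q only — synapomorphy for {Lineage F, Lineage Q}.
All ingroup taxa share the derived state '1' for C2; it defines the ingroup but does not resolve relationships within it.
C3 (derived state '1') is unique to Lineage F (autapomorphy; uninformative for grouping).
C4 (derived state '1') is shared by Lineage F, Lineage L, Lineage Q, and Lineage T — a synapomorphy uniting that clade.
C5: derived state '0' in Lineage F, Lineage Q, and Lineage T only — synapomorphy for {Lineage F, Lineage Q, Lineage T}.
Most parsimonious ingroup topology: ((((Lineage Q,Lineage F),Lineage T),Lineage L),Lineage V).
Changes per character on this tree: C1: 1; C2: 1; C3: 1; C4: 1; C5: 1.
Total = 5.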